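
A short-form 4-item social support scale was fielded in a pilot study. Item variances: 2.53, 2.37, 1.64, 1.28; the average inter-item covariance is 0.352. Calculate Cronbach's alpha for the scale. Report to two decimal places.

sum of item variances = 2.53 + 2.37 + 1.64 + 1.28 = 7.82
Sum of the 6 distinct covariances = 6 × 0.352 = 2.112
σ²_T = sum of item variances + 2·Σcov = 7.82 + 2 × 2.112 = 12.044
α = (4/3)·(1 − 7.82/12.044) = 0.47

Cronbach's alpha = 0.47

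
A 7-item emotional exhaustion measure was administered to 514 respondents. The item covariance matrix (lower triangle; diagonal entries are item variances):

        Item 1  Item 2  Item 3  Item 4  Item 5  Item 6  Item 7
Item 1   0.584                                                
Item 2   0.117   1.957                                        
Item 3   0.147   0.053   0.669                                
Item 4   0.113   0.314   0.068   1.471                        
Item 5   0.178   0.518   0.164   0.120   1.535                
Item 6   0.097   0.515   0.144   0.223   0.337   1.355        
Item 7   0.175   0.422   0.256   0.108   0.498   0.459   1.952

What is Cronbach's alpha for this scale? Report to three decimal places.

Σσᵢ² = 0.584 + 1.957 + 0.669 + 1.471 + 1.535 + 1.355 + 1.952 = 9.523
Sum of off-diagonal covariances = 5.026
total variance = 9.523 + 2 × 5.026 = 19.575
α = (k/(k−1))·(1 − Σσᵢ²/total variance) = (7/6)·(1 − 9.523/19.575) = 0.599

α = 0.599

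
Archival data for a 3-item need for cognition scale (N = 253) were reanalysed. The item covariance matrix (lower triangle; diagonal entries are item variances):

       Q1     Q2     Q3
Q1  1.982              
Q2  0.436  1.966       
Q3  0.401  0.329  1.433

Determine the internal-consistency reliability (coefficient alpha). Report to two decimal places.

coefficient alpha = 0.45

Σσᵢ² = 1.982 + 1.966 + 1.433 = 5.381
Sum of the distinct covariances = 1.166
total variance = 5.381 + 2 × 1.166 = 7.713
α = (k/(k−1))·(1 − Σσᵢ²/total variance) = (3/2)·(1 − 5.381/7.713) = 0.45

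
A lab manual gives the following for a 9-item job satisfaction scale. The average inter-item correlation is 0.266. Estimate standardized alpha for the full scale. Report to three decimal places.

α = 0.765

Standardized α = k·r̄ / (1 + (k−1)·r̄) = 9 × 0.266 / (1 + 8 × 0.266)
  = 2.3940 / 3.1280 = 0.765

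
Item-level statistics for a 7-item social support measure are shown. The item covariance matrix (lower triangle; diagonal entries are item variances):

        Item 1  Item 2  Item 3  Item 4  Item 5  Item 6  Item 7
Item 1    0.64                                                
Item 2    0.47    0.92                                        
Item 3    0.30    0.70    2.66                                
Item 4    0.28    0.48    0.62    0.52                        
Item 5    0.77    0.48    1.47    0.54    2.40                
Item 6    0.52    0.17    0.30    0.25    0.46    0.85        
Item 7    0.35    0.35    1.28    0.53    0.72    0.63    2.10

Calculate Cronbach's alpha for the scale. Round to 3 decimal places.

sum of item variances = 0.64 + 0.92 + 2.66 + 0.52 + 2.40 + 0.85 + 2.10 = 10.09
Sum of the distinct covariances = 11.67
σ²_T = 10.09 + 2 × 11.67 = 33.43
α = (k/(k−1))·(1 − sum of item variances/σ²_T) = (7/6)·(1 − 10.09/33.43) = 0.815

α = 0.815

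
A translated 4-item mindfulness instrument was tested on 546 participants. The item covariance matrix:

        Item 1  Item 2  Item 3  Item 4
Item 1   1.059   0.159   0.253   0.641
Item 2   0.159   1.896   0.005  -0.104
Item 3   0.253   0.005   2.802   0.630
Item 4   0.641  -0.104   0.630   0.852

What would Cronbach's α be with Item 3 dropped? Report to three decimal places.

Remaining items: Item 1, Item 2, Item 4 (k = 3).
Σσ²ᵢ = 1.059 + 1.896 + 0.852 = 3.807
Var(T) = 3.807 + 2 × 0.696 = 5.199
α (item deleted) = (3/2)·(1 − 3.807/5.199) = 0.402

α = 0.402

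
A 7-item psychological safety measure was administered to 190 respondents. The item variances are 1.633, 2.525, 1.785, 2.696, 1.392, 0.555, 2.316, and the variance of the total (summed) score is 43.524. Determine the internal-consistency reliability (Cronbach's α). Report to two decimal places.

Σσ²ᵢ = 1.633 + 2.525 + 1.785 + 2.696 + 1.392 + 0.555 + 2.316 = 12.902
α = (k/(k−1))·(1 − Σσ²ᵢ/σ²_total) = (7/6)·(1 − 12.902/43.524) = 0.82

Cronbach's α = 0.82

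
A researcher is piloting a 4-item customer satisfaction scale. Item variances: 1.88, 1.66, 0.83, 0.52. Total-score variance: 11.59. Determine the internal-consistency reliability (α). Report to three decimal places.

sum of item variances = 1.88 + 1.66 + 0.83 + 0.52 = 4.89
α = (k/(k−1))·(1 − sum of item variances/Var(T)) = (4/3)·(1 − 4.89/11.59) = 0.771

α = 0.771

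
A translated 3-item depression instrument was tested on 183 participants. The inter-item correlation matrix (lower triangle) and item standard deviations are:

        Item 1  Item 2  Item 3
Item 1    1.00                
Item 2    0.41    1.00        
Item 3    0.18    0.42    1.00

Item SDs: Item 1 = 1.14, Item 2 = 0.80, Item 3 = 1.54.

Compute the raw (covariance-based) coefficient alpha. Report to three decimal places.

Σσ²ᵢ = 1.14² + 0.80² + 1.54² = 4.3112
Covariances σ_ij = r_ij · s_i · s_j:
  σ(Item 1,Item 2) = 0.41 × 1.14 × 0.80 = 0.3739
  σ(Item 1,Item 3) = 0.18 × 1.14 × 1.54 = 0.3160
  σ(Item 2,Item 3) = 0.42 × 0.80 × 1.54 = 0.5174
σ²_T = Σσ²ᵢ + 2·Σσ_ij = 4.3112 + 2 × 1.2073 = 6.7258
α = (3/2)·(1 − 4.3112/6.7258) = 0.539

coefficient alpha = 0.539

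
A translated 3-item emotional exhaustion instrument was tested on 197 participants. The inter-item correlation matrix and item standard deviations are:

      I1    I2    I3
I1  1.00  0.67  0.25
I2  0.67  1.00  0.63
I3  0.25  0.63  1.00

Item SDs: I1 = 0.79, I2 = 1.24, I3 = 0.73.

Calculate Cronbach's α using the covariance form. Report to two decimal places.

Σσ²ᵢ = 0.79² + 1.24² + 0.73² = 2.6946
Covariances σ_ij = r_ij · s_i · s_j:
  σ(I1,I2) = 0.67 × 0.79 × 1.24 = 0.6563
  σ(I1,I3) = 0.25 × 0.79 × 0.73 = 0.1442
  σ(I2,I3) = 0.63 × 1.24 × 0.73 = 0.5703
σ²_T = Σσ²ᵢ + 2·Σσ_ij = 2.6946 + 2 × 1.3708 = 5.4362
α = (3/2)·(1 − 2.6946/5.4362) = 0.76

α = 0.76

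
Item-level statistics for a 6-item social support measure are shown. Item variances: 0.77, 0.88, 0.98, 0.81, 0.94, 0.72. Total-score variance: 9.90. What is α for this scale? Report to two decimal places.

α = 0.58

ΣVar(i) = 0.77 + 0.88 + 0.98 + 0.81 + 0.94 + 0.72 = 5.10
α = (k/(k−1))·(1 − ΣVar(i)/Var(T)) = (6/5)·(1 − 5.10/9.90) = 0.58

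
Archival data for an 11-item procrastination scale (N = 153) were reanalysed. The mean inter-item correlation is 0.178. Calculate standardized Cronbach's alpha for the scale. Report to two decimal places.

Standardized α = k·r̄ / (1 + (k−1)·r̄) = 11 × 0.178 / (1 + 10 × 0.178)
  = 1.9580 / 2.7800 = 0.70

α = 0.70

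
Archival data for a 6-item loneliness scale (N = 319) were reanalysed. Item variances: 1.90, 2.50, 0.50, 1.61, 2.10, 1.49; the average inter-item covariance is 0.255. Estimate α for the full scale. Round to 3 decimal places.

Σσᵢ² = 1.90 + 2.50 + 0.50 + 1.61 + 2.10 + 1.49 = 10.10
Sum of the 15 distinct covariances = 15 × 0.255 = 3.825
σ²_T = Σσᵢ² + 2·Σcov = 10.10 + 2 × 3.825 = 17.750
α = (6/5)·(1 − 10.10/17.750) = 0.517

α = 0.517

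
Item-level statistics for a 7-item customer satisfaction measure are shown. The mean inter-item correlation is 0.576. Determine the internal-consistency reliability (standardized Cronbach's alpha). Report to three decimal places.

Standardized α = k·r̄ / (1 + (k−1)·r̄) = 7 × 0.576 / (1 + 6 × 0.576)
  = 4.0320 / 4.4560 = 0.905

α = 0.905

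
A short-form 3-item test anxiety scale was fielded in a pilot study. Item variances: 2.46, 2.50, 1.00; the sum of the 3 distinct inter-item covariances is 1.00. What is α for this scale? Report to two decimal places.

α = 0.38

Σσ²ᵢ = 2.46 + 2.50 + 1.00 = 5.96
Sum of distinct covariances = 1.00
σ²_T = Σσ²ᵢ + 2·Σcov = 5.96 + 2 × 1.00 = 7.96
α = (3/2)·(1 − 5.96/7.96) = 0.38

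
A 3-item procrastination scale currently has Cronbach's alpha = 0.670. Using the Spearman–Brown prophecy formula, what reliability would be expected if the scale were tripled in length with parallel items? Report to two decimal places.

Length factor m = 3
α' = m·α / (1 + (m−1)·α)
   = 3 × 0.670 / (1 + (3 − 1) × 0.670)
   = 2.0100 / 2.3400 = 0.86

predicted reliability = 0.86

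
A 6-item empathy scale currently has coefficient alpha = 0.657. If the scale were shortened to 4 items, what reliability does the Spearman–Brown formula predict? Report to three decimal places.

Length factor m = 4/6 = 0.6667
α' = m·α / (1 − (1−m)·α)
   = 4/6 × 0.657 / (1 − (1 − 4/6) × 0.657)
   = 0.4380 / 0.7810 = 0.561

predicted reliability = 0.561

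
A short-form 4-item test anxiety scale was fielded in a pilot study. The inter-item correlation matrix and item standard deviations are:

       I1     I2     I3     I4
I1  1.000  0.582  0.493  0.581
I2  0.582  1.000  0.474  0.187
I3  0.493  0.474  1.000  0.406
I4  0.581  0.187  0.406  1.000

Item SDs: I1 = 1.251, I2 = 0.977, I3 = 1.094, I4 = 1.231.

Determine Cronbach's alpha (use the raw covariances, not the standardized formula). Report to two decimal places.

Σσ²ᵢ = 1.251² + 0.977² + 1.094² + 1.231² = 5.2317
Covariances σ_ij = r_ij · s_i · s_j:
  σ(I1,I2) = 0.582 × 1.251 × 0.977 = 0.7113
  σ(I1,I3) = 0.493 × 1.251 × 1.094 = 0.6747
  σ(I1,I4) = 0.581 × 1.251 × 1.231 = 0.8947
  σ(I2,I3) = 0.474 × 0.977 × 1.094 = 0.5066
  σ(I2,I4) = 0.187 × 0.977 × 1.231 = 0.2249
  σ(I3,I4) = 0.406 × 1.094 × 1.231 = 0.5468
σ²_T = Σσ²ᵢ + 2·Σσ_ij = 5.2317 + 2 × 3.5590 = 12.3497
α = (4/3)·(1 − 5.2317/12.3497) = 0.77

Cronbach's alpha = 0.77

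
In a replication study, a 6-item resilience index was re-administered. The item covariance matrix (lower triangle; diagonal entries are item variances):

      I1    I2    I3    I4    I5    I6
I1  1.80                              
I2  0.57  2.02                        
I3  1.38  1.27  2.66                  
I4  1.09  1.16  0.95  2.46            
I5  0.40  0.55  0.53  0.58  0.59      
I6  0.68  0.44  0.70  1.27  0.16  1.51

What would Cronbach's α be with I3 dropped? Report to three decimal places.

Remaining items: I1, I2, I4, I5, I6 (k = 5).
sum of item variances = 1.80 + 2.02 + 2.46 + 0.59 + 1.51 = 8.38
σ²_total = 8.38 + 2 × 6.90 = 22.18
α (item deleted) = (5/4)·(1 − 8.38/22.18) = 0.778

α = 0.778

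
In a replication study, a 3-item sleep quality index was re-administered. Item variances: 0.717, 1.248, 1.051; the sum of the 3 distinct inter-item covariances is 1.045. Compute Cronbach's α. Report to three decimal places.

sum of item variances = 0.717 + 1.248 + 1.051 = 3.016
Sum of distinct covariances = 1.045
σ²_total = sum of item variances + 2·Σcov = 3.016 + 2 × 1.045 = 5.106
α = (3/2)·(1 − 3.016/5.106) = 0.614

α = 0.614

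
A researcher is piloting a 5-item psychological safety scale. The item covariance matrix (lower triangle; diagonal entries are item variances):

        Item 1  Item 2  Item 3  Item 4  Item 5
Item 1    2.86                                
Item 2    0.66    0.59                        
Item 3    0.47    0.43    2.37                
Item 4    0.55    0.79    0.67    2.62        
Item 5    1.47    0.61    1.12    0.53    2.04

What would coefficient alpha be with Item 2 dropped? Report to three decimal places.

Remaining items: Item 1, Item 3, Item 4, Item 5 (k = 4).
Σσ²ᵢ = 2.86 + 2.37 + 2.62 + 2.04 = 9.89
σ²_T = 9.89 + 2 × 4.81 = 19.51
α (item deleted) = (4/3)·(1 − 9.89/19.51) = 0.657

coefficient alpha = 0.657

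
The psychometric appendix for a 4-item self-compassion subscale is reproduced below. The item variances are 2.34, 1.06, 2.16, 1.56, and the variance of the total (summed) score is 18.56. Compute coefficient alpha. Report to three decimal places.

coefficient alpha = 0.822

Σσ²ᵢ = 2.34 + 1.06 + 2.16 + 1.56 = 7.12
α = (k/(k−1))·(1 − Σσ²ᵢ/total variance) = (4/3)·(1 − 7.12/18.56) = 0.822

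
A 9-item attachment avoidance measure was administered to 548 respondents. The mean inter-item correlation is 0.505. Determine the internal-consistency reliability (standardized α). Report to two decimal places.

Standardized α = k·r̄ / (1 + (k−1)·r̄) = 9 × 0.505 / (1 + 8 × 0.505)
  = 4.5450 / 5.0400 = 0.90

standardized α = 0.90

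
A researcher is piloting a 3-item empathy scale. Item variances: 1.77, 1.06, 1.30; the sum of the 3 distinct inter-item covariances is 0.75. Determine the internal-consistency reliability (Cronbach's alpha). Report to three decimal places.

sum of item variances = 1.77 + 1.06 + 1.30 = 4.13
Sum of distinct covariances = 0.75
σ²_T = sum of item variances + 2·Σcov = 4.13 + 2 × 0.75 = 5.63
α = (3/2)·(1 − 4.13/5.63) = 0.400

α = 0.400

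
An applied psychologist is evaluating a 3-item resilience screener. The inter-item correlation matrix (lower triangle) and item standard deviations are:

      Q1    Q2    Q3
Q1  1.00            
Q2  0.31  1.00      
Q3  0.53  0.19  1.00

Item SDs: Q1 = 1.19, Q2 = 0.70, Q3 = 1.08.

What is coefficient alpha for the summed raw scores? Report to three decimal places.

Σσ²ᵢ = 1.19² + 0.70² + 1.08² = 3.0725
Covariances σ_ij = r_ij · s_i · s_j:
  σ(Q1,Q2) = 0.31 × 1.19 × 0.70 = 0.2582
  σ(Q1,Q3) = 0.53 × 1.19 × 1.08 = 0.6812
  σ(Q2,Q3) = 0.19 × 0.70 × 1.08 = 0.1436
σ²_T = Σσ²ᵢ + 2·Σσ_ij = 3.0725 + 2 × 1.0830 = 5.2385
α = (3/2)·(1 − 3.0725/5.2385) = 0.620

coefficient alpha = 0.620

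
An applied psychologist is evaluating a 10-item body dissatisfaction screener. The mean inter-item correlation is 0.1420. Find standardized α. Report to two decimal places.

standardized α = 0.62

Standardized α = k·r̄ / (1 + (k−1)·r̄) = 10 × 0.1420 / (1 + 9 × 0.1420)
  = 1.4200 / 2.2780 = 0.62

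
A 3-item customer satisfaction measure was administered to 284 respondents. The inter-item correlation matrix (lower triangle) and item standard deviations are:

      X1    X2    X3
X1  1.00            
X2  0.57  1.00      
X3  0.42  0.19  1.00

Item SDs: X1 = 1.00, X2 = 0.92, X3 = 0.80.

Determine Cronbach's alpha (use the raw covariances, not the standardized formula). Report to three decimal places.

α = 0.669

Σσ²ᵢ = 1.00² + 0.92² + 0.80² = 2.4864
Covariances σ_ij = r_ij · s_i · s_j:
  σ(X1,X2) = 0.57 × 1.00 × 0.92 = 0.5244
  σ(X1,X3) = 0.42 × 1.00 × 0.80 = 0.3360
  σ(X2,X3) = 0.19 × 0.92 × 0.80 = 0.1398
σ²_T = Σσ²ᵢ + 2·Σσ_ij = 2.4864 + 2 × 1.0002 = 4.4868
α = (3/2)·(1 − 2.4864/4.4868) = 0.669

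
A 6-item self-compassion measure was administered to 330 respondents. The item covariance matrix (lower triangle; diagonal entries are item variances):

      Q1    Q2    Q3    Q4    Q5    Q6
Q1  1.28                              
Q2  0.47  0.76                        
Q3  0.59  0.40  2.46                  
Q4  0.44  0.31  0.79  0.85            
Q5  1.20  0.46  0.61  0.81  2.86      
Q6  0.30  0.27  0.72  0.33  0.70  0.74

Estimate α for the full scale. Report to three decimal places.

Σσᵢ² = 1.28 + 0.76 + 2.46 + 0.85 + 2.86 + 0.74 = 8.95
Sum of the distinct covariances = 8.40
Var(T) = 8.95 + 2 × 8.40 = 25.75
α = (k/(k−1))·(1 − Σσᵢ²/Var(T)) = (6/5)·(1 − 8.95/25.75) = 0.783

α = 0.783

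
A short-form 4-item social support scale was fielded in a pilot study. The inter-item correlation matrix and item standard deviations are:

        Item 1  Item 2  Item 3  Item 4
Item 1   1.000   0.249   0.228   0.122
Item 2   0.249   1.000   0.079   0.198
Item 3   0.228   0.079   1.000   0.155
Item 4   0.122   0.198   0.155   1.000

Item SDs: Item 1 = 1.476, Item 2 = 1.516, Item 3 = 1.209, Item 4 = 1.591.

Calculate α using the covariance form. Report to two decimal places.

Σσ²ᵢ = 1.476² + 1.516² + 1.209² + 1.591² = 8.4698
Covariances σ_ij = r_ij · s_i · s_j:
  σ(Item 1,Item 2) = 0.249 × 1.476 × 1.516 = 0.5572
  σ(Item 1,Item 3) = 0.228 × 1.476 × 1.209 = 0.4069
  σ(Item 1,Item 4) = 0.122 × 1.476 × 1.591 = 0.2865
  σ(Item 2,Item 3) = 0.079 × 1.516 × 1.209 = 0.1448
  σ(Item 2,Item 4) = 0.198 × 1.516 × 1.591 = 0.4776
  σ(Item 3,Item 4) = 0.155 × 1.209 × 1.591 = 0.2981
σ²_T = Σσ²ᵢ + 2·Σσ_ij = 8.4698 + 2 × 2.1711 = 12.8120
α = (4/3)·(1 − 8.4698/12.8120) = 0.45

α = 0.45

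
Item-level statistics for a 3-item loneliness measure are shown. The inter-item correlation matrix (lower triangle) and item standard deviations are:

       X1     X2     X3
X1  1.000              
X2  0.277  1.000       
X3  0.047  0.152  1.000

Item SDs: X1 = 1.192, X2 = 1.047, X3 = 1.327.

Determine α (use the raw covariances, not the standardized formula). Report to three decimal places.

Σσ²ᵢ = 1.192² + 1.047² + 1.327² = 4.2780
Covariances σ_ij = r_ij · s_i · s_j:
  σ(X1,X2) = 0.277 × 1.192 × 1.047 = 0.3457
  σ(X1,X3) = 0.047 × 1.192 × 1.327 = 0.0743
  σ(X2,X3) = 0.152 × 1.047 × 1.327 = 0.2112
σ²_T = Σσ²ᵢ + 2·Σσ_ij = 4.2780 + 2 × 0.6312 = 5.5404
α = (3/2)·(1 − 4.2780/5.5404) = 0.342

α = 0.342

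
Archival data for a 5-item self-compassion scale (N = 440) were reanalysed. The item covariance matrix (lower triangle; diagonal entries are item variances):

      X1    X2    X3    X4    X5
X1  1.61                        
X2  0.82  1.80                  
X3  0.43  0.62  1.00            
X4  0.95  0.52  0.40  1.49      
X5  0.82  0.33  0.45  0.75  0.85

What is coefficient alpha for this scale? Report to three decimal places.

sum of item variances = 1.61 + 1.80 + 1.00 + 1.49 + 0.85 = 6.75
Sum of the distinct covariances = 6.09
σ²_total = 6.75 + 2 × 6.09 = 18.93
α = (k/(k−1))·(1 − sum of item variances/σ²_total) = (5/4)·(1 − 6.75/18.93) = 0.804

α = 0.804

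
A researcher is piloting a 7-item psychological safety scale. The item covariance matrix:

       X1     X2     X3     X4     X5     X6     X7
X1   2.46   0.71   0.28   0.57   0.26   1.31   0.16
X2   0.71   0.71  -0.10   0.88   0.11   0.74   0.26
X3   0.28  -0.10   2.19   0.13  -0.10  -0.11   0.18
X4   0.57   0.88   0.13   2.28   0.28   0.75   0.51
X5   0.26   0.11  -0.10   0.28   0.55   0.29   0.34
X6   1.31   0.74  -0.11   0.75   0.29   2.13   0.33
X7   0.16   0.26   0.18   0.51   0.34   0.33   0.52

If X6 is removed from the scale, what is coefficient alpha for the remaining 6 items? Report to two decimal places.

coefficient alpha = 0.61

Remaining items: X1, X2, X3, X4, X5, X7 (k = 6).
Σσ²ᵢ = 2.46 + 0.71 + 2.19 + 2.28 + 0.55 + 0.52 = 8.71
σ²_total = 8.71 + 2 × 4.47 = 17.65
α (item deleted) = (6/5)·(1 − 8.71/17.65) = 0.61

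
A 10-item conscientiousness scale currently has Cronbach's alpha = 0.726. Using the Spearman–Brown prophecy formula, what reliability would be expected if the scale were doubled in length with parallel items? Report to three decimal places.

Length factor m = 2
α' = m·α / (1 + (m−1)·α)
   = 2 × 0.726 / (1 + (2 − 1) × 0.726)
   = 1.4520 / 1.7260 = 0.841

predicted reliability = 0.841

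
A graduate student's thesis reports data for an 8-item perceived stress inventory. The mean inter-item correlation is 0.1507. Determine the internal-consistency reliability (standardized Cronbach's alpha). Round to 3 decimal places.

α = 0.587

Standardized α = k·r̄ / (1 + (k−1)·r̄) = 8 × 0.1507 / (1 + 7 × 0.1507)
  = 1.2056 / 2.0549 = 0.587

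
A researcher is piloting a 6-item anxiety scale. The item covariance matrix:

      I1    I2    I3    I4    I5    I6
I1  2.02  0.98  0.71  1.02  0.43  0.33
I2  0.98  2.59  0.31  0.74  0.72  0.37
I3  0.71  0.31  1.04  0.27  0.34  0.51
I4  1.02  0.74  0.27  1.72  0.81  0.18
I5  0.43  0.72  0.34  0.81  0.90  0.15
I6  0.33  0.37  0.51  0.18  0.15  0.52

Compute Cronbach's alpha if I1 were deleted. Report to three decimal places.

Remaining items: I2, I3, I4, I5, I6 (k = 5).
ΣVar(i) = 2.59 + 1.04 + 1.72 + 0.90 + 0.52 = 6.77
σ²_T = 6.77 + 2 × 4.40 = 15.57
α (item deleted) = (5/4)·(1 − 6.77/15.57) = 0.706

α = 0.706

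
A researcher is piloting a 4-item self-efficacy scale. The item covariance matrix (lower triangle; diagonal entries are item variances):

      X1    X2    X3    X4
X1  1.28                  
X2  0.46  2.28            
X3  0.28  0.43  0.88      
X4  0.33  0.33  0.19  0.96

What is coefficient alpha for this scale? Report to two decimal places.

coefficient alpha = 0.57

sum of item variances = 1.28 + 2.28 + 0.88 + 0.96 = 5.40
Sum of off-diagonal covariances = 2.02
Var(T) = 5.40 + 2 × 2.02 = 9.44
α = (k/(k−1))·(1 − sum of item variances/Var(T)) = (4/3)·(1 − 5.40/9.44) = 0.57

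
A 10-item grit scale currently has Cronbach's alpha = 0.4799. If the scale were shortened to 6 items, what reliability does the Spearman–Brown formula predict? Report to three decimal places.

predicted reliability = 0.356

Length factor m = 6/10 = 0.6000
α' = m·α / (1 − (1−m)·α)
   = 6/10 × 0.4799 / (1 − (1 − 6/10) × 0.4799)
   = 0.2879 / 0.8080 = 0.356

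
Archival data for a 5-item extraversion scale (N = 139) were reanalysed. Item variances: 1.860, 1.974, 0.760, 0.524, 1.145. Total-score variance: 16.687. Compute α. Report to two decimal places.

Σσᵢ² = 1.860 + 1.974 + 0.760 + 0.524 + 1.145 = 6.263
α = (k/(k−1))·(1 − Σσᵢ²/σ²_total) = (5/4)·(1 − 6.263/16.687) = 0.78

α = 0.78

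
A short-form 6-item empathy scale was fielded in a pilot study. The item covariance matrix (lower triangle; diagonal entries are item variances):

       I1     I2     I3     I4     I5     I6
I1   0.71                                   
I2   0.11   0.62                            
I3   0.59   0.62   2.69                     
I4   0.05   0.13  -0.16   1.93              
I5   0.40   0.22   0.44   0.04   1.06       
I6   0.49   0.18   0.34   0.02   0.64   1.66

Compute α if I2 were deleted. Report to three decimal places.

Remaining items: I1, I3, I4, I5, I6 (k = 5).
ΣVar(i) = 0.71 + 2.69 + 1.93 + 1.06 + 1.66 = 8.05
total variance = 8.05 + 2 × 2.85 = 13.75
α (item deleted) = (5/4)·(1 − 8.05/13.75) = 0.518

α = 0.518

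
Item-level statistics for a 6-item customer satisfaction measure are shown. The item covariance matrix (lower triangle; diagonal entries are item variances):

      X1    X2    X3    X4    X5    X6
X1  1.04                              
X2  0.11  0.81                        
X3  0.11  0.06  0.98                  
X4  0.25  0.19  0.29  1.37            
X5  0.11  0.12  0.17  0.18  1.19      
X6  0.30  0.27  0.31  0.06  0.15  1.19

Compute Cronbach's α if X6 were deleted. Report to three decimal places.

α = 0.464

Remaining items: X1, X2, X3, X4, X5 (k = 5).
Σσ²ᵢ = 1.04 + 0.81 + 0.98 + 1.37 + 1.19 = 5.39
Var(T) = 5.39 + 2 × 1.59 = 8.57
α (item deleted) = (5/4)·(1 − 5.39/8.57) = 0.464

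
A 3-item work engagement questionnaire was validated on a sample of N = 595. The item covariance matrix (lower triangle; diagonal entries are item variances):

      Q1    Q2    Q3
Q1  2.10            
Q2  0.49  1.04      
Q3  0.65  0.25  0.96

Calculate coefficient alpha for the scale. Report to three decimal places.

α = 0.606

Σσᵢ² = 2.10 + 1.04 + 0.96 = 4.10
Σ_{i<j} σ_ij = 1.39
σ²_T = 4.10 + 2 × 1.39 = 6.88
α = (k/(k−1))·(1 − Σσᵢ²/σ²_T) = (3/2)·(1 − 4.10/6.88) = 0.606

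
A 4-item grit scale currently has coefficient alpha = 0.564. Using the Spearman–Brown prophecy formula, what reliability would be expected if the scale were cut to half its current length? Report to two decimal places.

Length factor m = 1/2
α' = m·α / (1 − (1−m)·α)
   = 1/2 × 0.564 / (1 − (1 − 1/2) × 0.564)
   = 0.2820 / 0.7180 = 0.39

predicted reliability = 0.39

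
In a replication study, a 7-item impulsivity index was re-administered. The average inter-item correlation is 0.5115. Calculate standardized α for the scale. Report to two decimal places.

α = 0.88

Standardized α = k·r̄ / (1 + (k−1)·r̄) = 7 × 0.5115 / (1 + 6 × 0.5115)
  = 3.5805 / 4.0690 = 0.88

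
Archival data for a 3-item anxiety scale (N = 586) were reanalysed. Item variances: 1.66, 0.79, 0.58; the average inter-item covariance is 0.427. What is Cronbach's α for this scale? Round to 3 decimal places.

ΣVar(i) = 1.66 + 0.79 + 0.58 = 3.03
Sum of the 3 distinct covariances = 3 × 0.427 = 1.281
σ²_T = ΣVar(i) + 2·Σcov = 3.03 + 2 × 1.281 = 5.592
α = (3/2)·(1 − 3.03/5.592) = 0.687

α = 0.687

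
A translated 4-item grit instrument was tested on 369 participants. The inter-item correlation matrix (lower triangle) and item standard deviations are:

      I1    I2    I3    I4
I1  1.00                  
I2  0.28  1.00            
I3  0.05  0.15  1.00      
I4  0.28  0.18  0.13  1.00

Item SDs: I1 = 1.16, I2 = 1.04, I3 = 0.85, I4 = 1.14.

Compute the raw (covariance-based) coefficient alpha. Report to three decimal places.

Σσ²ᵢ = 1.16² + 1.04² + 0.85² + 1.14² = 4.4493
Covariances σ_ij = r_ij · s_i · s_j:
  σ(I1,I2) = 0.28 × 1.16 × 1.04 = 0.3378
  σ(I1,I3) = 0.05 × 1.16 × 0.85 = 0.0493
  σ(I1,I4) = 0.28 × 1.16 × 1.14 = 0.3703
  σ(I2,I3) = 0.15 × 1.04 × 0.85 = 0.1326
  σ(I2,I4) = 0.18 × 1.04 × 1.14 = 0.2134
  σ(I3,I4) = 0.13 × 0.85 × 1.14 = 0.1260
σ²_T = Σσ²ᵢ + 2·Σσ_ij = 4.4493 + 2 × 1.2294 = 6.9081
α = (4/3)·(1 − 4.4493/6.9081) = 0.475

α = 0.475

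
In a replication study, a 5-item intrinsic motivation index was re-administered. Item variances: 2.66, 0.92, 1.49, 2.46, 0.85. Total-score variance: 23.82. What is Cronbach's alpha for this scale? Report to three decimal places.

Σσᵢ² = 2.66 + 0.92 + 1.49 + 2.46 + 0.85 = 8.38
α = (k/(k−1))·(1 − Σσᵢ²/σ²_total) = (5/4)·(1 − 8.38/23.82) = 0.810

α = 0.810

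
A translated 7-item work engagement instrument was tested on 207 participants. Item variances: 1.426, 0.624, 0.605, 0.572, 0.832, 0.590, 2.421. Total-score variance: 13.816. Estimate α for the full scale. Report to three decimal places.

α = 0.570

ΣVar(i) = 1.426 + 0.624 + 0.605 + 0.572 + 0.832 + 0.590 + 2.421 = 7.070
α = (k/(k−1))·(1 − ΣVar(i)/σ²_total) = (7/6)·(1 − 7.070/13.816) = 0.570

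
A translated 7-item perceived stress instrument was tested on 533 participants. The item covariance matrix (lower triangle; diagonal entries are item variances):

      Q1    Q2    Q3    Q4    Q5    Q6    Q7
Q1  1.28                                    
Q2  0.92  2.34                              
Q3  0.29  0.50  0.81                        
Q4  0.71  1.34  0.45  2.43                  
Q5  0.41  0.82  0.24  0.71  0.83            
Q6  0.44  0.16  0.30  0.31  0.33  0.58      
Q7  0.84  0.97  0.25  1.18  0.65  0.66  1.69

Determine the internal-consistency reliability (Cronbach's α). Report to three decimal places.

Cronbach's α = 0.834

Σσᵢ² = 1.28 + 2.34 + 0.81 + 2.43 + 0.83 + 0.58 + 1.69 = 9.96
Σ_{i<j} σ_ij = 12.48
σ²_total = 9.96 + 2 × 12.48 = 34.92
α = (k/(k−1))·(1 − Σσᵢ²/σ²_total) = (7/6)·(1 − 9.96/34.92) = 0.834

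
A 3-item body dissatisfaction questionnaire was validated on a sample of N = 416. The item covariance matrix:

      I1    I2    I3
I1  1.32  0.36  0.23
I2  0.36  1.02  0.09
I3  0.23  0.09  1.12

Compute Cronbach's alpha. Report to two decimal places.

α = 0.42

sum of item variances = 1.32 + 1.02 + 1.12 = 3.46
Sum of off-diagonal covariances = 0.68
total variance = 3.46 + 2 × 0.68 = 4.82
α = (k/(k−1))·(1 − sum of item variances/total variance) = (3/2)·(1 − 3.46/4.82) = 0.42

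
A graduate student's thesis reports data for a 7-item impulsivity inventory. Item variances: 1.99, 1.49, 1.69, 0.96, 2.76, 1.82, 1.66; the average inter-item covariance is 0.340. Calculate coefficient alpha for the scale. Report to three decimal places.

ΣVar(i) = 1.99 + 1.49 + 1.69 + 0.96 + 2.76 + 1.82 + 1.66 = 12.37
Sum of the 21 distinct covariances = 21 × 0.340 = 7.140
σ²_T = ΣVar(i) + 2·Σcov = 12.37 + 2 × 7.140 = 26.650
α = (7/6)·(1 − 12.37/26.650) = 0.625

α = 0.625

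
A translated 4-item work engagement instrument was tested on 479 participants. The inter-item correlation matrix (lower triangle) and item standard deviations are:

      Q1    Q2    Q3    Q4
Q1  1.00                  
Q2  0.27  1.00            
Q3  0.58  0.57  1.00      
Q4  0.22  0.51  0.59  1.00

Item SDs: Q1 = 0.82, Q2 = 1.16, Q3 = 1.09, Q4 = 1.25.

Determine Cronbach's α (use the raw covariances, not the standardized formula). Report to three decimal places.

α = 0.771

Σσ²ᵢ = 0.82² + 1.16² + 1.09² + 1.25² = 4.7686
Covariances σ_ij = r_ij · s_i · s_j:
  σ(Q1,Q2) = 0.27 × 0.82 × 1.16 = 0.2568
  σ(Q1,Q3) = 0.58 × 0.82 × 1.09 = 0.5184
  σ(Q1,Q4) = 0.22 × 0.82 × 1.25 = 0.2255
  σ(Q2,Q3) = 0.57 × 1.16 × 1.09 = 0.7207
  σ(Q2,Q4) = 0.51 × 1.16 × 1.25 = 0.7395
  σ(Q3,Q4) = 0.59 × 1.09 × 1.25 = 0.8039
σ²_T = Σσ²ᵢ + 2·Σσ_ij = 4.7686 + 2 × 3.2648 = 11.2982
α = (4/3)·(1 − 4.7686/11.2982) = 0.771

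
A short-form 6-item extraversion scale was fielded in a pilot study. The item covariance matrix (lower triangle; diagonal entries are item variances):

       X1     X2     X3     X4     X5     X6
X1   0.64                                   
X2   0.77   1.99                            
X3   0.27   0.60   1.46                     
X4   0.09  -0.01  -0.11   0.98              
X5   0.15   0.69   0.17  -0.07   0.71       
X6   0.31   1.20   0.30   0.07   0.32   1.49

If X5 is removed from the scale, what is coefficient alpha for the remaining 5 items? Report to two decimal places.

Remaining items: X1, X2, X3, X4, X6 (k = 5).
sum of item variances = 0.64 + 1.99 + 1.46 + 0.98 + 1.49 = 6.56
σ²_T = 6.56 + 2 × 3.49 = 13.54
α (item deleted) = (5/4)·(1 − 6.56/13.54) = 0.64

α = 0.64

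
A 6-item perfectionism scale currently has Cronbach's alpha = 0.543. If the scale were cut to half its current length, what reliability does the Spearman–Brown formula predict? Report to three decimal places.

Length factor m = 1/2
α' = m·α / (1 − (1−m)·α)
   = 1/2 × 0.543 / (1 − (1 − 1/2) × 0.543)
   = 0.2715 / 0.7285 = 0.373

predicted reliability = 0.373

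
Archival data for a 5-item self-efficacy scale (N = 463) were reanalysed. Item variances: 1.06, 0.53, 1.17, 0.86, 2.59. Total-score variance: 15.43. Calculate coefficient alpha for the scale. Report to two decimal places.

Σσ²ᵢ = 1.06 + 0.53 + 1.17 + 0.86 + 2.59 = 6.21
α = (k/(k−1))·(1 − Σσ²ᵢ/total variance) = (5/4)·(1 − 6.21/15.43) = 0.75

α = 0.75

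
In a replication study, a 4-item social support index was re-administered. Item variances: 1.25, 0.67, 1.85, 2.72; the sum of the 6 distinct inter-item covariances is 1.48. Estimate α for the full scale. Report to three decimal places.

α = 0.418

Σσ²ᵢ = 1.25 + 0.67 + 1.85 + 2.72 = 6.49
Sum of distinct covariances = 1.48
σ²_T = Σσ²ᵢ + 2·Σcov = 6.49 + 2 × 1.48 = 9.45
α = (4/3)·(1 − 6.49/9.45) = 0.418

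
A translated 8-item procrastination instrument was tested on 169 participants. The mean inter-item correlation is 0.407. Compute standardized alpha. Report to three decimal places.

α = 0.846

Standardized α = k·r̄ / (1 + (k−1)·r̄) = 8 × 0.407 / (1 + 7 × 0.407)
  = 3.2560 / 3.8490 = 0.846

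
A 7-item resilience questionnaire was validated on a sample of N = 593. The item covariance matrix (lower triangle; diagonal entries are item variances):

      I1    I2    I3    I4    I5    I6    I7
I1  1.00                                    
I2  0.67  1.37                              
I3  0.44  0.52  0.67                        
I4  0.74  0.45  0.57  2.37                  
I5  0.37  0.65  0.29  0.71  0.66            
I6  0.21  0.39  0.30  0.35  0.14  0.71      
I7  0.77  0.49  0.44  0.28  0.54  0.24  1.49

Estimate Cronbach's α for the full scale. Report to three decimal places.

ΣVar(i) = 1.00 + 1.37 + 0.67 + 2.37 + 0.66 + 0.71 + 1.49 = 8.27
Σ_{i<j} σ_ij = 9.56
σ²_T = 8.27 + 2 × 9.56 = 27.39
α = (k/(k−1))·(1 − ΣVar(i)/σ²_T) = (7/6)·(1 − 8.27/27.39) = 0.814

Cronbach's α = 0.814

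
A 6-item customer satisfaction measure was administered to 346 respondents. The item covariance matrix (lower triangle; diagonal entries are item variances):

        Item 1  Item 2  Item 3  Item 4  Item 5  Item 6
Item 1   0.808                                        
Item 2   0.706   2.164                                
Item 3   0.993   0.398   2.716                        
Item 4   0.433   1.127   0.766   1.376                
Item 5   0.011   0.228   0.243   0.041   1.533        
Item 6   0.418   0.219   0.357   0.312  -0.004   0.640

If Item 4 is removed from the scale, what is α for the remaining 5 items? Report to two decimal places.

Remaining items: Item 1, Item 2, Item 3, Item 5, Item 6 (k = 5).
ΣVar(i) = 0.808 + 2.164 + 2.716 + 1.533 + 0.640 = 7.861
Var(T) = 7.861 + 2 × 3.569 = 14.999
α (item deleted) = (5/4)·(1 − 7.861/14.999) = 0.59

α = 0.59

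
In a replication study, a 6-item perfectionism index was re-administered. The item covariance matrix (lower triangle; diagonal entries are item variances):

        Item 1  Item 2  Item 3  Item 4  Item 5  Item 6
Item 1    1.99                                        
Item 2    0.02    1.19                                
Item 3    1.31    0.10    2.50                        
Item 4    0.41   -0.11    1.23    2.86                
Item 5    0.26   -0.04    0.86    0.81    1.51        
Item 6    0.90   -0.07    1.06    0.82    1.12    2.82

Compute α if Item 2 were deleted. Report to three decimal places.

α = 0.751

Remaining items: Item 1, Item 3, Item 4, Item 5, Item 6 (k = 5).
sum of item variances = 1.99 + 2.50 + 2.86 + 1.51 + 2.82 = 11.68
total variance = 11.68 + 2 × 8.78 = 29.24
α (item deleted) = (5/4)·(1 − 11.68/29.24) = 0.751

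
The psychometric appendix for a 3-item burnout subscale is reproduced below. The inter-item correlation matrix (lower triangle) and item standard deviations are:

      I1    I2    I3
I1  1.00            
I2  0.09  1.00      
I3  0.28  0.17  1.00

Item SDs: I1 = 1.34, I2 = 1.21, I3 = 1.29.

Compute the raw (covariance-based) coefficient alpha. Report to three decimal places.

Σσ²ᵢ = 1.34² + 1.21² + 1.29² = 4.9238
Covariances σ_ij = r_ij · s_i · s_j:
  σ(I1,I2) = 0.09 × 1.34 × 1.21 = 0.1459
  σ(I1,I3) = 0.28 × 1.34 × 1.29 = 0.4840
  σ(I2,I3) = 0.17 × 1.21 × 1.29 = 0.2654
σ²_T = Σσ²ᵢ + 2·Σσ_ij = 4.9238 + 2 × 0.8953 = 6.7144
α = (3/2)·(1 − 4.9238/6.7144) = 0.400

coefficient alpha = 0.400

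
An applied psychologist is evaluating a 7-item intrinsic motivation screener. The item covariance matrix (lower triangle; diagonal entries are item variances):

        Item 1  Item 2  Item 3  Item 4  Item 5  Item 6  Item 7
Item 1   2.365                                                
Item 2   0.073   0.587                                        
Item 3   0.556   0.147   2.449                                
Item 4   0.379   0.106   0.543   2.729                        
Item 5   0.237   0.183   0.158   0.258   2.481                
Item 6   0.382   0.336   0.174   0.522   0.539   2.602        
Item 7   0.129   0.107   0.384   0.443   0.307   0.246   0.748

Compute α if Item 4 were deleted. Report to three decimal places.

α = 0.496

Remaining items: Item 1, Item 2, Item 3, Item 5, Item 6, Item 7 (k = 6).
Σσ²ᵢ = 2.365 + 0.587 + 2.449 + 2.481 + 2.602 + 0.748 = 11.232
Var(T) = 11.232 + 2 × 3.958 = 19.148
α (item deleted) = (6/5)·(1 − 11.232/19.148) = 0.496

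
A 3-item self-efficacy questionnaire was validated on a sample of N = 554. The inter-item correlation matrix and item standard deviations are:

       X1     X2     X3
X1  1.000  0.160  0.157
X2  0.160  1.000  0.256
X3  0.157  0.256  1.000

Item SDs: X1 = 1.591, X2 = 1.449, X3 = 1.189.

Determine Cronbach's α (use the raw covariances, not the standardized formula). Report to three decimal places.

Σσ²ᵢ = 1.591² + 1.449² + 1.189² = 6.0446
Covariances σ_ij = r_ij · s_i · s_j:
  σ(X1,X2) = 0.160 × 1.591 × 1.449 = 0.3689
  σ(X1,X3) = 0.157 × 1.591 × 1.189 = 0.2970
  σ(X2,X3) = 0.256 × 1.449 × 1.189 = 0.4411
σ²_T = Σσ²ᵢ + 2·Σσ_ij = 6.0446 + 2 × 1.1070 = 8.2586
α = (3/2)·(1 − 6.0446/8.2586) = 0.402

α = 0.402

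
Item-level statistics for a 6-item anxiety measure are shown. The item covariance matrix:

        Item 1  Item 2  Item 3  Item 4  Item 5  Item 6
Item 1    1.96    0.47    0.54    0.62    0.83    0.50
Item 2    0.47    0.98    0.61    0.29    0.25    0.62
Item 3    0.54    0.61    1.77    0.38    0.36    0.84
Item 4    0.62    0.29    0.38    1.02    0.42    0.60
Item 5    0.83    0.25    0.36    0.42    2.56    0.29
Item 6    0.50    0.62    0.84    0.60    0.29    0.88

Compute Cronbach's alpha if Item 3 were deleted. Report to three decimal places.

Remaining items: Item 1, Item 2, Item 4, Item 5, Item 6 (k = 5).
Σσ²ᵢ = 1.96 + 0.98 + 1.02 + 2.56 + 0.88 = 7.40
Var(T) = 7.40 + 2 × 4.89 = 17.18
α (item deleted) = (5/4)·(1 − 7.40/17.18) = 0.712

α = 0.712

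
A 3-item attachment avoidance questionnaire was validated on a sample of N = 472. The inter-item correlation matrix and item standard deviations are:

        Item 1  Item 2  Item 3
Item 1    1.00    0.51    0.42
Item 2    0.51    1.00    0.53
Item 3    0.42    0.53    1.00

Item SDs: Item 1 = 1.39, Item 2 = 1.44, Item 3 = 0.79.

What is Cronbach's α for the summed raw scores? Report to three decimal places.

α = 0.711

Σσ²ᵢ = 1.39² + 1.44² + 0.79² = 4.6298
Covariances σ_ij = r_ij · s_i · s_j:
  σ(Item 1,Item 2) = 0.51 × 1.39 × 1.44 = 1.0208
  σ(Item 1,Item 3) = 0.42 × 1.39 × 0.79 = 0.4612
  σ(Item 2,Item 3) = 0.53 × 1.44 × 0.79 = 0.6029
σ²_T = Σσ²ᵢ + 2·Σσ_ij = 4.6298 + 2 × 2.0849 = 8.7996
α = (3/2)·(1 − 4.6298/8.7996) = 0.711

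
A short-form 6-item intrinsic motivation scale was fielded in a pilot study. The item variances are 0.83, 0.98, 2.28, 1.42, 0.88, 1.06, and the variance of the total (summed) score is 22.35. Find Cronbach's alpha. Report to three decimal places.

Σσ²ᵢ = 0.83 + 0.98 + 2.28 + 1.42 + 0.88 + 1.06 = 7.45
α = (k/(k−1))·(1 − Σσ²ᵢ/σ²_T) = (6/5)·(1 − 7.45/22.35) = 0.800

Cronbach's alpha = 0.800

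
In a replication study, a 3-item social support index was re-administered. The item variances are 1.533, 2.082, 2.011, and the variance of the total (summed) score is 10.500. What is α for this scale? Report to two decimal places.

α = 0.70

Σσ²ᵢ = 1.533 + 2.082 + 2.011 = 5.626
α = (k/(k−1))·(1 − Σσ²ᵢ/σ²_total) = (3/2)·(1 − 5.626/10.500) = 0.70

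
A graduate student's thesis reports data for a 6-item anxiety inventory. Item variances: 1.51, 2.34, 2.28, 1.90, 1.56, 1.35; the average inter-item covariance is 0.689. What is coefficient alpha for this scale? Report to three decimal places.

Σσᵢ² = 1.51 + 2.34 + 2.28 + 1.90 + 1.56 + 1.35 = 10.94
Sum of the 15 distinct covariances = 15 × 0.689 = 10.335
σ²_total = Σσᵢ² + 2·Σcov = 10.94 + 2 × 10.335 = 31.610
α = (6/5)·(1 − 10.94/31.610) = 0.785

coefficient alpha = 0.785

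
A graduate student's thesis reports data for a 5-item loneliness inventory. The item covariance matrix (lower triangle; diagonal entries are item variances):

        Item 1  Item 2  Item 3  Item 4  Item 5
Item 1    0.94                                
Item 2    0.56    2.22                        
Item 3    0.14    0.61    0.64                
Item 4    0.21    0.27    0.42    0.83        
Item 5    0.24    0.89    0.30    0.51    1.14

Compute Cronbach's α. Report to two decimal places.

sum of item variances = 0.94 + 2.22 + 0.64 + 0.83 + 1.14 = 5.77
Sum of off-diagonal covariances = 4.15
σ²_T = 5.77 + 2 × 4.15 = 14.07
α = (k/(k−1))·(1 − sum of item variances/σ²_T) = (5/4)·(1 − 5.77/14.07) = 0.74

Cronbach's α = 0.74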